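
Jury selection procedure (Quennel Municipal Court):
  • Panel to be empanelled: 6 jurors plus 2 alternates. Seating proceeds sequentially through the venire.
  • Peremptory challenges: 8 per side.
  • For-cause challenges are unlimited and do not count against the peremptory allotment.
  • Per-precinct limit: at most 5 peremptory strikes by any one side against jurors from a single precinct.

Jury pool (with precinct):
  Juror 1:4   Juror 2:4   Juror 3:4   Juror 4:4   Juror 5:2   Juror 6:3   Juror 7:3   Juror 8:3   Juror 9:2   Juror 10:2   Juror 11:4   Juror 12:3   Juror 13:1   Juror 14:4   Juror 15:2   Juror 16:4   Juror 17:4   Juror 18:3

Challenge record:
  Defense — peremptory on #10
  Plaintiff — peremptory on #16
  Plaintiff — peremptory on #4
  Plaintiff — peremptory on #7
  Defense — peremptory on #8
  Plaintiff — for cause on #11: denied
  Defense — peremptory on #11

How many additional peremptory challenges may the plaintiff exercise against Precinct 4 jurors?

3

Plaintiff peremptories so far: #16, #4, #7 — 3 of 8 used, 5 left overall.
Against Precinct 4: #16, #4 — 2 used; per-precinct cap 5 leaves 3.
Binding limit: min(5, 3) = 3.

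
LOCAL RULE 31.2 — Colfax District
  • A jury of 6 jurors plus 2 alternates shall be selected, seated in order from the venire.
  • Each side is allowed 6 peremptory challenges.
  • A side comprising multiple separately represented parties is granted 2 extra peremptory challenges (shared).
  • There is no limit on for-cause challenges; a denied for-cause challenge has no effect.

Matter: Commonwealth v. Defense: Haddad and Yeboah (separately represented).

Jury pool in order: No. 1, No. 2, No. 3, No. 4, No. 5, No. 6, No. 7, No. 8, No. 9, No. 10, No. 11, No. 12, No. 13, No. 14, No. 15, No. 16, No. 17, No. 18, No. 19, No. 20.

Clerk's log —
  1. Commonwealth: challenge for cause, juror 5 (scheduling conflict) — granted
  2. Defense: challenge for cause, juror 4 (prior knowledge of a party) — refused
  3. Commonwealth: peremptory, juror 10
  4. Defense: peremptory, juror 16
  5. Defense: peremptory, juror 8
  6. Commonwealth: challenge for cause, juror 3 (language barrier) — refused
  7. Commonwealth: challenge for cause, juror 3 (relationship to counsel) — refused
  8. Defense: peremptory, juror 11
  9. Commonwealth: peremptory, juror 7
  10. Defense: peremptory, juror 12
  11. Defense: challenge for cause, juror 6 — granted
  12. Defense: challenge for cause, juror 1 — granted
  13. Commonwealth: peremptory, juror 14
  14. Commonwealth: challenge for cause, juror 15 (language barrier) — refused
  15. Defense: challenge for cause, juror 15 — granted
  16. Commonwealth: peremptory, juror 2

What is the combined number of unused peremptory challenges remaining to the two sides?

Commonwealth allotment: 6. Defense allotment: 6 base + 2 multi-party = 8.
Commonwealth peremptories used: #10, #7, #14, #2 — 4 (for-cause on #5, #3, #3, #15 don't count).
Defense peremptories used: #16, #8, #11, #12 — 4 (for-cause on #4, #6, #1, #15 don't count).
Remaining: (6 − 4) + (8 − 4) = 6.

6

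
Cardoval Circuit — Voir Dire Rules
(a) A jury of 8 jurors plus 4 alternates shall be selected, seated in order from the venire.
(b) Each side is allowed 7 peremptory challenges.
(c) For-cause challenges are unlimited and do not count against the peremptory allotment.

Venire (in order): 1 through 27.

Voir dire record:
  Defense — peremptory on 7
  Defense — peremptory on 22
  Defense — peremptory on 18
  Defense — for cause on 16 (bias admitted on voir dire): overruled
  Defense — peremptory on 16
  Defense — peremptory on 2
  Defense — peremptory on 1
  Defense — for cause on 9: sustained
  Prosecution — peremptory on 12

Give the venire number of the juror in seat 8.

Removed: #1, #2, #7, #9, #12, #16, #18, #22.
Filling seats in venire order through position 8: #3, #4, #5, #6, #8, #10, #11, #13.
So seat 8 is #13.

13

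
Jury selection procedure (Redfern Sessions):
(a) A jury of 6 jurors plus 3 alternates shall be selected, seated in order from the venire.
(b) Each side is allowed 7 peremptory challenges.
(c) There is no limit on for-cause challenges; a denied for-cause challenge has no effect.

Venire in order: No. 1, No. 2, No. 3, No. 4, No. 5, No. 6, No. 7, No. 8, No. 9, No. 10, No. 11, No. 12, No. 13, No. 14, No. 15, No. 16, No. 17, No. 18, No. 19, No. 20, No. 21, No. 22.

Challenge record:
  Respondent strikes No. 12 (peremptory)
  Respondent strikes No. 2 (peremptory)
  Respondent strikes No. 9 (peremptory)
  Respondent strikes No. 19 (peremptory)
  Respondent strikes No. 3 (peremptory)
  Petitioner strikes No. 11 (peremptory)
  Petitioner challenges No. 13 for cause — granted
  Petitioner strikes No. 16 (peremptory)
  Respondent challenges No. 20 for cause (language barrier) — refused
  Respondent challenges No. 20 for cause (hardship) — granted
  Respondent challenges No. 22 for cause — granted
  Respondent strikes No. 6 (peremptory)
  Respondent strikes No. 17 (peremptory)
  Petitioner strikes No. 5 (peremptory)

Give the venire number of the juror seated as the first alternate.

Removed: #2, #3, #5, #6, #9, #11, #12, #13, #16, #17, #19, #20, #22.
Filling seats in venire order through position 7: #1, #4, #7, #8, #10, #14, #15.
So alternate 1 is #15.

15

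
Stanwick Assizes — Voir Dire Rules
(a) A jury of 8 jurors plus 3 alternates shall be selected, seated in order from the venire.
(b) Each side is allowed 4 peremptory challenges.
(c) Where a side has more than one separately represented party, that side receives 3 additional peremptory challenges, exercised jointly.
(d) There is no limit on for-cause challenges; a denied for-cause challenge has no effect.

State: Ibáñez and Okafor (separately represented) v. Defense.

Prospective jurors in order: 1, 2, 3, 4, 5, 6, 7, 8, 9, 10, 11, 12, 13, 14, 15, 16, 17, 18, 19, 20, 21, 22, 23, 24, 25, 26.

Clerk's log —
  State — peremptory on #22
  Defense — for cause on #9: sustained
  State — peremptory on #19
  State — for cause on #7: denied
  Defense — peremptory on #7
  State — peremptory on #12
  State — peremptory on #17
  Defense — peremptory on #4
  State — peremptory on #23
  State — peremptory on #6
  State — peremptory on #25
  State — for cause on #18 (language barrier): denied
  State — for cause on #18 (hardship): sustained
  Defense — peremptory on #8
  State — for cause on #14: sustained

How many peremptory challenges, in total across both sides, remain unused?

State allotment: 4 base + 3 multi-party = 7. Defense allotment: 4.
State peremptories used: #22, #19, #12, #17, #23, #6, #25 — 7 (for-cause on #7, #18, #18, #14 don't count).
Defense peremptories used: #7, #4, #8 — 3 (the for-cause on #9 doesn't count).
Remaining: (7 − 7) + (4 − 3) = 1.

1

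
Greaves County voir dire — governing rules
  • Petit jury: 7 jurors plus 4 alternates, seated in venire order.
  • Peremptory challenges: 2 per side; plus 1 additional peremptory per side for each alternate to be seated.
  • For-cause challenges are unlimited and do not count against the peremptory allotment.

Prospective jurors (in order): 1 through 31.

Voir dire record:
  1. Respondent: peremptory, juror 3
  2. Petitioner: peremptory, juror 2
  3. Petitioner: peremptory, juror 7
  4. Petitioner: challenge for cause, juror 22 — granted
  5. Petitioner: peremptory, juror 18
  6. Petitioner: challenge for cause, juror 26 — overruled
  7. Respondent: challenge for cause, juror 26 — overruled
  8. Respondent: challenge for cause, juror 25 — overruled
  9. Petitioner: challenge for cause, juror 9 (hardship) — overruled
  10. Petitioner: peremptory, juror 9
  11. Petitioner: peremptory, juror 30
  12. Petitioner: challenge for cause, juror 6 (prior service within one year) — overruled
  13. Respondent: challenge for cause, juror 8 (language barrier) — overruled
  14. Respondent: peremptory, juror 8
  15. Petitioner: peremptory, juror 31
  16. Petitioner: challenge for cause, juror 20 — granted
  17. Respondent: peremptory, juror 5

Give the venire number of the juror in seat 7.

13

Removed: #2, #3, #5, #7, #8, #9, #18, #20, #22, #30, #31. (#6, #25, #26 stay — for-cause denied.)
Seating in order: seats 1–7 → #1, #4, #6, #10, #11, #12, #13; alternates → #14, #15, #16, #17.
So seat 7 is #13.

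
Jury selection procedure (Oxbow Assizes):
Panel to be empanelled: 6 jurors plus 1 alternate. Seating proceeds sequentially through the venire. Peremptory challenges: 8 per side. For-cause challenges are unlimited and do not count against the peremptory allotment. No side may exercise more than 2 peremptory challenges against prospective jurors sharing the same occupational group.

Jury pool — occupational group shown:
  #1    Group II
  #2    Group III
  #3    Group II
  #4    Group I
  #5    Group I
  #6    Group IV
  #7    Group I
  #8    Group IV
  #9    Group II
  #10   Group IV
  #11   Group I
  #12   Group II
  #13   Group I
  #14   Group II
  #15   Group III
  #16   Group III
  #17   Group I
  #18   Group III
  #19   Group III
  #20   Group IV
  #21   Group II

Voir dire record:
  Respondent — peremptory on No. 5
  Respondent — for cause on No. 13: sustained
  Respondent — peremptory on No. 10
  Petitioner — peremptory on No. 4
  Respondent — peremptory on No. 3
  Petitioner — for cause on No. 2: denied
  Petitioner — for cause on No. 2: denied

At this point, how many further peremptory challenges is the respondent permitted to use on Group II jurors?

Respondent peremptories so far: #5, #10, #3 — 3 of 8 used, 5 left overall.
Against Group II: #3 — 1 used; per-group cap 2 leaves 1.
Binding limit: min(5, 1) = 1.

1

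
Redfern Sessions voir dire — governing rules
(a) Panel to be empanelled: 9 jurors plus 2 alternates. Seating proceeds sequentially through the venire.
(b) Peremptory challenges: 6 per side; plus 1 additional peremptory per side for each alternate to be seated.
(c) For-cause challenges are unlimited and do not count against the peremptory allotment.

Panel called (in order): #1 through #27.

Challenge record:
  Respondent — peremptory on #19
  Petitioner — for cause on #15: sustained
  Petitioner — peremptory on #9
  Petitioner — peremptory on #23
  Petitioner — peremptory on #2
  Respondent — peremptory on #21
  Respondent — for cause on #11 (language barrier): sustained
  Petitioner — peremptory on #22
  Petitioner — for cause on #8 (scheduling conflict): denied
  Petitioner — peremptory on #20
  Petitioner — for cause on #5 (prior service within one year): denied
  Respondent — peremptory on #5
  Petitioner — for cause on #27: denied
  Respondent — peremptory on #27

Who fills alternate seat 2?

Removed: #2, #5, #9, #11, #15, #19, #20, #21, #22, #23, #27. (#8 stays — for-cause denied.)
Seating in order: seats 1–9 → #1, #3, #4, #6, #7, #8, #10, #12, #13; alternates → #14, #16.
So alternate 2 is #16.

16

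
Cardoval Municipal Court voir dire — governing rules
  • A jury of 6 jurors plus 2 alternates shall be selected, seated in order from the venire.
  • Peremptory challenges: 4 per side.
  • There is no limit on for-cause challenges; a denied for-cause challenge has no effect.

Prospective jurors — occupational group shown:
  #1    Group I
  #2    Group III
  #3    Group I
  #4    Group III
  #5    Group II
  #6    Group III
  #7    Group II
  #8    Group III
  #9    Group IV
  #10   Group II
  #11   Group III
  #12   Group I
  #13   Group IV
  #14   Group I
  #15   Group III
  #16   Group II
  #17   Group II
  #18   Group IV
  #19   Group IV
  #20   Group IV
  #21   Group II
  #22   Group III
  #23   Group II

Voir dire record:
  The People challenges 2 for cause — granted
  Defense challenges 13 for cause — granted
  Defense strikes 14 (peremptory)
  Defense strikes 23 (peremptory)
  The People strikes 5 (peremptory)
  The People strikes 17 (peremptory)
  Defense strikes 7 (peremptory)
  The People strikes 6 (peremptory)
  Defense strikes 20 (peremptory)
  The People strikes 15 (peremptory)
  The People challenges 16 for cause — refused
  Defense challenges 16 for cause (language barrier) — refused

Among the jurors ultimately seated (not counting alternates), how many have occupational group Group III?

2

Removed: #2, #5, #6, #7, #13, #14, #15, #17, #20, #23.
Seated jurors 1–6: #1, #3, #4, #8, #9, #10 (alternates #11, #12 not counted).
Of those, in Group III: #4, #8 → 2.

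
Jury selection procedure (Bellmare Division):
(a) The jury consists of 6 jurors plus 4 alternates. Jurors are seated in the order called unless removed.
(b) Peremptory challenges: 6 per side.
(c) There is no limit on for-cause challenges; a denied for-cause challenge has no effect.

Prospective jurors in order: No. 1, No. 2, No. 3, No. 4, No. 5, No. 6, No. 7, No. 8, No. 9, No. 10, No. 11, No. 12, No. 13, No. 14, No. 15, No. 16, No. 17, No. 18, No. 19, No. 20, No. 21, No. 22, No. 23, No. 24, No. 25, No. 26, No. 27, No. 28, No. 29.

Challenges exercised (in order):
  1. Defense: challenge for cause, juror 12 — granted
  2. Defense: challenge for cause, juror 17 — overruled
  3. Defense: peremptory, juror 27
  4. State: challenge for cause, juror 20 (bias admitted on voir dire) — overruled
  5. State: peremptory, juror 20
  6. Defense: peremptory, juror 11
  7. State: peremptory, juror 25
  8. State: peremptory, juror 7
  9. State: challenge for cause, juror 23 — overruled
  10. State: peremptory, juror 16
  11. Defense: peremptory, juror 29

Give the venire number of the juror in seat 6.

6

Removed: #7, #11, #12, #16, #20, #25, #27, #29. (#17, #23 stay — for-cause denied.)
Seating in order: seats 1–6 → #1, #2, #3, #4, #5, #6; alternates → #8, #9, #10, #13.
So seat 6 is #6.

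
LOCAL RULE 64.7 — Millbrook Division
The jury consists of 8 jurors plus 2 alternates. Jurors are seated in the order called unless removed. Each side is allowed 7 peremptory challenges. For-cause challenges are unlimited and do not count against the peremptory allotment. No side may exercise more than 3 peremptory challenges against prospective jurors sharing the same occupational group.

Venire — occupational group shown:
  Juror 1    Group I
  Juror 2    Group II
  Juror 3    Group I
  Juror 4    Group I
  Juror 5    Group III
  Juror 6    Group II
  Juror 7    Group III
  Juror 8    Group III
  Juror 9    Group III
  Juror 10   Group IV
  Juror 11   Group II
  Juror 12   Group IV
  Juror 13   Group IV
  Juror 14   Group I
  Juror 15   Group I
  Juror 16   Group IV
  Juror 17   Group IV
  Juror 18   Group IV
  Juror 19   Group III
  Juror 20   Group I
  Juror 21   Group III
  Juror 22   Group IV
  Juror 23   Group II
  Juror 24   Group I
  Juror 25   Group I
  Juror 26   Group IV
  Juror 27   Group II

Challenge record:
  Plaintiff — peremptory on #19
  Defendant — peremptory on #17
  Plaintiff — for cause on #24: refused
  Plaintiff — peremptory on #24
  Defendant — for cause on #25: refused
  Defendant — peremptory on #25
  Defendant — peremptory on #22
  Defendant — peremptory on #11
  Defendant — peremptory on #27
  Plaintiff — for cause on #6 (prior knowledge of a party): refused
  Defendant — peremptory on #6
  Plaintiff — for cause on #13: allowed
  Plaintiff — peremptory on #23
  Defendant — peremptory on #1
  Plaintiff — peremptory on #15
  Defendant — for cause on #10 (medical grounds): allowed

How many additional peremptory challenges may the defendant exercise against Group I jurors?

0

Defendant peremptories so far: #17, #25, #22, #11, #27, #6, #1 — 7 of 7 used, 0 left overall.
Against Group I: #25, #1 — 2 used; per-group cap 3 leaves 1.
Binding limit: min(0, 1) = 0.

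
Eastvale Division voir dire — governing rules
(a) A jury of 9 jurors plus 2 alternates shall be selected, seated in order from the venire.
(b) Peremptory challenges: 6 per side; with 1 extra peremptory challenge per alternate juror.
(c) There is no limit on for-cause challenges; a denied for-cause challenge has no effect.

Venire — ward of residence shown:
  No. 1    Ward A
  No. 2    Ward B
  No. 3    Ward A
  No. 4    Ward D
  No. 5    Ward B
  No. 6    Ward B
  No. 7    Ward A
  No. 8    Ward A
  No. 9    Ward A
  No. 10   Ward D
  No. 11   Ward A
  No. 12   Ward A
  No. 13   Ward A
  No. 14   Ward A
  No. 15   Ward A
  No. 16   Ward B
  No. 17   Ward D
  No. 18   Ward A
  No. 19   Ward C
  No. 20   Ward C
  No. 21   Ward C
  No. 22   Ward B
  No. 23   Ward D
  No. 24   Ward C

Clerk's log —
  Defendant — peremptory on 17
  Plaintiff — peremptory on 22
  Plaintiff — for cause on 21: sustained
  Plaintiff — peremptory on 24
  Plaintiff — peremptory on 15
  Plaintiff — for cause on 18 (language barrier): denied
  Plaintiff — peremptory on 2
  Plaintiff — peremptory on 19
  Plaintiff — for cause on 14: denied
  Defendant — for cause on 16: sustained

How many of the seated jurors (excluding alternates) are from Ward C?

0

Removed: #2, #15, #16, #17, #19, #21, #22, #24.
Seated jurors 1–9: #1, #3, #4, #5, #6, #7, #8, #9, #10 (alternates #11, #12 not counted).
None of those are in Ward C → 0.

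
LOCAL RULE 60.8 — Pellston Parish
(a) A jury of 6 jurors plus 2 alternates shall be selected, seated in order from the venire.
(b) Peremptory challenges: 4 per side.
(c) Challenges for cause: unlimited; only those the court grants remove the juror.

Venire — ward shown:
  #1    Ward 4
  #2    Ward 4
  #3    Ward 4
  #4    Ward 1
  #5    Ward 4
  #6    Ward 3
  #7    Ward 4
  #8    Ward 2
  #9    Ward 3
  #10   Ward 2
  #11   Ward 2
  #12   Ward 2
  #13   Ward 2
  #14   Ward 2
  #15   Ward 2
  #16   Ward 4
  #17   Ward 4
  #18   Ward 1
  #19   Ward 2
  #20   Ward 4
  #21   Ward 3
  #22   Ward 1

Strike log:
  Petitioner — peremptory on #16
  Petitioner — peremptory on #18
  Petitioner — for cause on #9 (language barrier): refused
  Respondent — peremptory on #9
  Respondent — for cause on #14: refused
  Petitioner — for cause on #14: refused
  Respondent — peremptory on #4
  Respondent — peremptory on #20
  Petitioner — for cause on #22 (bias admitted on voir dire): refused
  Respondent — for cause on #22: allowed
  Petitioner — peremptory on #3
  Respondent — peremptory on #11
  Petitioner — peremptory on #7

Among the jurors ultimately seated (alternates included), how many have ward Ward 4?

Removed: #3, #4, #7, #9, #11, #16, #18, #20, #22.
Seated (8 incl. alternates): #1, #2, #5, #6, #8, #10, #12, #13.
Of those, in Ward 4: #1, #2, #5 → 3.

3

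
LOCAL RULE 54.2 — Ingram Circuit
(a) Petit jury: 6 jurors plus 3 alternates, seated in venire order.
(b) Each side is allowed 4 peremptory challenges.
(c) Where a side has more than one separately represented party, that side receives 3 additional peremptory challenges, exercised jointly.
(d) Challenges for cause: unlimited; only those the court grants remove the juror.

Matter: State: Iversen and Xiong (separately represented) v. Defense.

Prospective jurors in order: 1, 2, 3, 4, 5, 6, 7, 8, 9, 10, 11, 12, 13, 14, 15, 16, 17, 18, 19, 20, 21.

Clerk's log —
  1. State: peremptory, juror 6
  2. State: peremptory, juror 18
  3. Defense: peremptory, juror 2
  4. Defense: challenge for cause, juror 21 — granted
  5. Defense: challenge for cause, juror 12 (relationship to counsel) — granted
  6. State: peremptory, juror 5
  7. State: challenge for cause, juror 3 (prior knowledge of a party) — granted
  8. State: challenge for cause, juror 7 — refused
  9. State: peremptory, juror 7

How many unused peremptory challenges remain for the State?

3

State allotment: 4 base + 3 multi-party = 7.
State peremptories used: #6, #18, #5, #7 — 4 (for-cause on #3, #7 don't count).
Remaining: 7 − 4 = 3.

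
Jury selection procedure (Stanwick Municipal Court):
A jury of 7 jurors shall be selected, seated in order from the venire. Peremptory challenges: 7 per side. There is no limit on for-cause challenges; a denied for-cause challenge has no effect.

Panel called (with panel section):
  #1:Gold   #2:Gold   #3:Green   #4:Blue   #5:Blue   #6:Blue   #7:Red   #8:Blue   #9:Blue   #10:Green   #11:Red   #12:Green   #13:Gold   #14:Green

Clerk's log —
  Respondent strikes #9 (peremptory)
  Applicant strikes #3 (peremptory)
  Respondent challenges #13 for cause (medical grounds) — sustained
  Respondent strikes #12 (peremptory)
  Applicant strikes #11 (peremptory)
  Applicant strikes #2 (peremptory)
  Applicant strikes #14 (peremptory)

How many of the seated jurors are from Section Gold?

1

Removed: #2, #3, #9, #11, #12, #13, #14.
Seated jurors 1–7: #1, #4, #5, #6, #7, #8, #10.
Of those, in Section Gold: #1 → 1.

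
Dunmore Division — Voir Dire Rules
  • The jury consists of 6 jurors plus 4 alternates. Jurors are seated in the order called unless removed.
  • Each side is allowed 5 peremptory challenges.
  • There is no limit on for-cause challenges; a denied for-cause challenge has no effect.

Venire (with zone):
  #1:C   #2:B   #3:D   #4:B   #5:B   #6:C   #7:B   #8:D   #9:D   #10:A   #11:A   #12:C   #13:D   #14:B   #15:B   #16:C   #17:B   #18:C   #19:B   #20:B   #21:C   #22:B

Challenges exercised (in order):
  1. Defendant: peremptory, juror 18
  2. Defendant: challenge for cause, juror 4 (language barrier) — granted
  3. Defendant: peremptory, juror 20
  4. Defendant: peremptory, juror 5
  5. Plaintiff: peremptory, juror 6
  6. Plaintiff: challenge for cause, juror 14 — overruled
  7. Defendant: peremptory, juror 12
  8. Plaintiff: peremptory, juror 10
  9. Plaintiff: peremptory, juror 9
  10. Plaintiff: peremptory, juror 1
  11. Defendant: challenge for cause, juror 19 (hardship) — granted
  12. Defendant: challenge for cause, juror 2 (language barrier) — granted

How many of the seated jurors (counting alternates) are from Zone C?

2

Removed: #1, #2, #4, #5, #6, #9, #10, #12, #18, #19, #20.
Seated (10 incl. alternates): #3, #7, #8, #11, #13, #14, #15, #16, #17, #21.
Of those, in Zone C: #16, #21 → 2.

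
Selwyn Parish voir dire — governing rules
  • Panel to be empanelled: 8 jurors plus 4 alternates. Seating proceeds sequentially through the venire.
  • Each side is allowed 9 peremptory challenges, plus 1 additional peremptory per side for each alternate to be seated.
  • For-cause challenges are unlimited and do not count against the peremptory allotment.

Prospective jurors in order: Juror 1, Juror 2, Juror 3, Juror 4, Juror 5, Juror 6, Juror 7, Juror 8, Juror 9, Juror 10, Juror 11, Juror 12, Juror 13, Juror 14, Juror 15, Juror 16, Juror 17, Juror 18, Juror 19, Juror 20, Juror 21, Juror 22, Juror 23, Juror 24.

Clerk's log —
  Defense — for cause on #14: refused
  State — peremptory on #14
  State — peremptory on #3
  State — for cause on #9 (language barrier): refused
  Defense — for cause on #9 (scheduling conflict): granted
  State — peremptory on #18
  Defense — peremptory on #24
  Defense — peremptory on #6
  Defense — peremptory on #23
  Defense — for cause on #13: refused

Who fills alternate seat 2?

Removed: #3, #6, #9, #14, #18, #23, #24. (#13 stays — for-cause denied.)
Filling seats in venire order through position 10: #1, #2, #4, #5, #7, #8, #10, #11, #12, #13.
So alternate 2 is #13.

13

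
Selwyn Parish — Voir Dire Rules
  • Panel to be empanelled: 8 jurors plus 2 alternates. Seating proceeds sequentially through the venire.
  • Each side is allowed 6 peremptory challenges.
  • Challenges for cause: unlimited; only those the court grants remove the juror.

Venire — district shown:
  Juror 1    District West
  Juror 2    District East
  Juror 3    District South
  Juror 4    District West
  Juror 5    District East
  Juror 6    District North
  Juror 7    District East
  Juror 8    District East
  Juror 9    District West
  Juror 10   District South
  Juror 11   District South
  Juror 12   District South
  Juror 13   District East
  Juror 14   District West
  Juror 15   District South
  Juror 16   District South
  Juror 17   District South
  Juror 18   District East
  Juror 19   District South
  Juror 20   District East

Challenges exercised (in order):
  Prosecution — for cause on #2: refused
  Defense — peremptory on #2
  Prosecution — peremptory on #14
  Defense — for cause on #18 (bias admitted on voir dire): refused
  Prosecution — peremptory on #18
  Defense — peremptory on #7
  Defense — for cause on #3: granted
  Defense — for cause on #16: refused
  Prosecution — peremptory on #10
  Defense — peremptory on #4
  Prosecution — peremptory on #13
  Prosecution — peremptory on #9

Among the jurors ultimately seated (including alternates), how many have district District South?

Removed: #2, #3, #4, #7, #9, #10, #13, #14, #18.
Seated (10 incl. alternates): #1, #5, #6, #8, #11, #12, #15, #16, #17, #19.
Of those, in District South: #11, #12, #15, #16, #17, #19 → 6.

6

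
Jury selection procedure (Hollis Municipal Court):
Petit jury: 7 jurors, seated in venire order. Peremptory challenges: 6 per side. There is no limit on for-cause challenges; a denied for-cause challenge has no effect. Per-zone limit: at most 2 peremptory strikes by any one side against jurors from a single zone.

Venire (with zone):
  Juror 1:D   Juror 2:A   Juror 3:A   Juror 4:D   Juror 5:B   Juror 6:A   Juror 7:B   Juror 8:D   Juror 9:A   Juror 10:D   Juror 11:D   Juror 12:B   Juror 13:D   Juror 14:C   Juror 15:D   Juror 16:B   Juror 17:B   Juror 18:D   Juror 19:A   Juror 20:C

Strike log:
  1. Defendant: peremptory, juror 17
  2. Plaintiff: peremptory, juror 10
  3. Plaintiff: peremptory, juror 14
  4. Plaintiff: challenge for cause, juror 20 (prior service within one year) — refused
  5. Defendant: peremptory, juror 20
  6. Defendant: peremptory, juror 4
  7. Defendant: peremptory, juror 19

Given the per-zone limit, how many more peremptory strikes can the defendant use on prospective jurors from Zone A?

1

Defendant peremptories so far: #17, #20, #4, #19 — 4 of 6 used, 2 left overall.
Against Zone A: #19 — 1 used; per-zone cap 2 leaves 1.
Binding limit: min(2, 1) = 1.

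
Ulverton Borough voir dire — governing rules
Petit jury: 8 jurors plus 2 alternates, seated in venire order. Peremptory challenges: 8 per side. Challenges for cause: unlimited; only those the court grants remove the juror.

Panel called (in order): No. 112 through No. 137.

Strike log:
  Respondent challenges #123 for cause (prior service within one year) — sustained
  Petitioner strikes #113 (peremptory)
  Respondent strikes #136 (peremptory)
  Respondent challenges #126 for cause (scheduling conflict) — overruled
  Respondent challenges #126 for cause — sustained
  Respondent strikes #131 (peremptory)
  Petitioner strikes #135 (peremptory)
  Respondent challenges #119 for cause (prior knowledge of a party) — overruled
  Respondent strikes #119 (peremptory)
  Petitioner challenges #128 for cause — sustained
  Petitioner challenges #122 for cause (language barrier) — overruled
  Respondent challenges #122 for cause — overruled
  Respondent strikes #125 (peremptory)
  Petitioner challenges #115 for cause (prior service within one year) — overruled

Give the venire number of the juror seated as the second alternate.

124

Removed: #113, #119, #123, #125, #126, #128, #131, #135, #136. (#115, #122 stay — for-cause denied.)
Seating in order: seats 1–8 → #112, #114, #115, #116, #117, #118, #120, #121; alternates → #122, #124.
So alternate 2 is #124.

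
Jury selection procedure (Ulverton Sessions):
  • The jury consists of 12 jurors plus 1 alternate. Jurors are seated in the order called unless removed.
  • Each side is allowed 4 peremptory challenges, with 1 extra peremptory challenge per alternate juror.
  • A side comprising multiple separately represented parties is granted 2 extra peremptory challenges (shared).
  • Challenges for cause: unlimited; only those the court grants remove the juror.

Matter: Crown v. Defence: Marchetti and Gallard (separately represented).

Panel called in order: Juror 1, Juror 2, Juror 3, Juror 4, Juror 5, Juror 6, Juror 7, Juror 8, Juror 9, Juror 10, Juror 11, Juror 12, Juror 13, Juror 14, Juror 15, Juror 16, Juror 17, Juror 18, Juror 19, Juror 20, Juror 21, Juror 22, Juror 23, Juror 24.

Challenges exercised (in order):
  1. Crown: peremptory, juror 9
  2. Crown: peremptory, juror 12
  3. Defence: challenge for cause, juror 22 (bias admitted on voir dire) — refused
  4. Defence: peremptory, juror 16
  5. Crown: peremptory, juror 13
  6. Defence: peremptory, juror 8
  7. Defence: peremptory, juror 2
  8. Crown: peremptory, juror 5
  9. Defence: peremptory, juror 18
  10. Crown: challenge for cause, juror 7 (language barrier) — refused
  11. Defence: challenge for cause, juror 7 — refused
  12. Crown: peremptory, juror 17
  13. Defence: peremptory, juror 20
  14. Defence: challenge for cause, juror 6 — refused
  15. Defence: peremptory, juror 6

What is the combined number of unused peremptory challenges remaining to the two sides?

1

Crown allotment: 4 base + 1 × 1 alternate = 5. Defence allotment: 4 base + 1 × 1 alternate + 2 multi-party = 7.
Crown peremptories used: #9, #12, #13, #5, #17 — 5 (the for-cause on #7 doesn't count).
Defence peremptories used: #16, #8, #2, #18, #20, #6 — 6 (for-cause on #22, #7, #6 don't count).
Remaining: (5 − 5) + (7 − 6) = 1.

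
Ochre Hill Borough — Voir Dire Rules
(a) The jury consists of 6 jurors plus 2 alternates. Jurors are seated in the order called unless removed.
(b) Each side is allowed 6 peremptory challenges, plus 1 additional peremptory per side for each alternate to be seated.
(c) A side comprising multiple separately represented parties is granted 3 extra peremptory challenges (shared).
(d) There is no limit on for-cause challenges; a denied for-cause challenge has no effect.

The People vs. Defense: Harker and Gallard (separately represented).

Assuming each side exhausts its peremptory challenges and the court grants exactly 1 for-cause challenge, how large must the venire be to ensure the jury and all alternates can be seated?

Seats to fill: 6 + 2 alternates = 8.
Peremptories — The People: 6 + 1×2 = 8; Defense: 6 + 1×2 + 3 = 11; total 19.
For-cause removals: 1.
Minimum venire: 8 + 19 + 1 = 28.

28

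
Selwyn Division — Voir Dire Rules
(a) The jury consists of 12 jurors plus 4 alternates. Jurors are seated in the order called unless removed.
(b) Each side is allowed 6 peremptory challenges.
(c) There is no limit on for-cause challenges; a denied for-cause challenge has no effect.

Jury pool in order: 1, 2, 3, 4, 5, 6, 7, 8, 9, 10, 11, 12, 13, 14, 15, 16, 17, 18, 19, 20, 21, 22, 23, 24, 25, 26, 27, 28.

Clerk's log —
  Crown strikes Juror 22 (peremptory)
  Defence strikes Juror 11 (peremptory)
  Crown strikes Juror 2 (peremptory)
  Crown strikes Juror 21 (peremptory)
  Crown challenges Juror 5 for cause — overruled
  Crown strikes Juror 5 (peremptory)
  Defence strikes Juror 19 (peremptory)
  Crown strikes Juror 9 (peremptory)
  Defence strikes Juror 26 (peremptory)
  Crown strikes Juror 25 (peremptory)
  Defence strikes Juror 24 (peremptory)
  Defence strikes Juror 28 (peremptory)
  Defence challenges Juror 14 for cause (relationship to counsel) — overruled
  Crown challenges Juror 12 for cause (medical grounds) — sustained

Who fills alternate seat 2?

20

Removed: #2, #5, #9, #11, #12, #19, #21, #22, #24, #25, #26, #28. (#14 stays — for-cause denied.)
Filling seats in venire order through position 14: #1, #3, #4, #6, #7, #8, #10, #13, #14, #15, #16, #17, #18, #20.
So alternate 2 is #20.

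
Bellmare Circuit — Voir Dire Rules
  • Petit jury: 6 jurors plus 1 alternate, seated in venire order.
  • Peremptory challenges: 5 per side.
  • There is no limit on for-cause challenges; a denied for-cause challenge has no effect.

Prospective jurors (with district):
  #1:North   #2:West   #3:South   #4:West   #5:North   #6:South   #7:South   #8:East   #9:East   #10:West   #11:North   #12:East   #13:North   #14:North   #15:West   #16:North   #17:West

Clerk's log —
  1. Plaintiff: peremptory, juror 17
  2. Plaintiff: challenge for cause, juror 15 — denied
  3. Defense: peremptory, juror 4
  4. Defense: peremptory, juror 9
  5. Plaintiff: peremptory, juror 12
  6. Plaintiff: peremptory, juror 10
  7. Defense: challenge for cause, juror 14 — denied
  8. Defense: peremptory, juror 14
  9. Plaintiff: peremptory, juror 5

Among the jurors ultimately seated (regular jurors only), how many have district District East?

Removed: #4, #5, #9, #10, #12, #14, #17.
Seated jurors 1–6: #1, #2, #3, #6, #7, #8 (alternates #11 not counted).
Of those, in District East: #8 → 1.

1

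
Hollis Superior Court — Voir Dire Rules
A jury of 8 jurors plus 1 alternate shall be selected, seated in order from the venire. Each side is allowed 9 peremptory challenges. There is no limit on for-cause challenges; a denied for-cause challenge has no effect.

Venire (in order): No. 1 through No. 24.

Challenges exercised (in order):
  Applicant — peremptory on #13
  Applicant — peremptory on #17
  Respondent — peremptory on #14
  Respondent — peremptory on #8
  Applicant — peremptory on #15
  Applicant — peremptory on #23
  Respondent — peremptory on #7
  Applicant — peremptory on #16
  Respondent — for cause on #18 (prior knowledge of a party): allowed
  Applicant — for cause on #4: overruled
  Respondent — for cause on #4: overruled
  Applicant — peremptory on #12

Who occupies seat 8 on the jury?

10

Removed: #7, #8, #12, #13, #14, #15, #16, #17, #18, #23. (#4 stays — for-cause denied.)
Filling seats in venire order through position 8: #1, #2, #3, #4, #5, #6, #9, #10.
So seat 8 is #10.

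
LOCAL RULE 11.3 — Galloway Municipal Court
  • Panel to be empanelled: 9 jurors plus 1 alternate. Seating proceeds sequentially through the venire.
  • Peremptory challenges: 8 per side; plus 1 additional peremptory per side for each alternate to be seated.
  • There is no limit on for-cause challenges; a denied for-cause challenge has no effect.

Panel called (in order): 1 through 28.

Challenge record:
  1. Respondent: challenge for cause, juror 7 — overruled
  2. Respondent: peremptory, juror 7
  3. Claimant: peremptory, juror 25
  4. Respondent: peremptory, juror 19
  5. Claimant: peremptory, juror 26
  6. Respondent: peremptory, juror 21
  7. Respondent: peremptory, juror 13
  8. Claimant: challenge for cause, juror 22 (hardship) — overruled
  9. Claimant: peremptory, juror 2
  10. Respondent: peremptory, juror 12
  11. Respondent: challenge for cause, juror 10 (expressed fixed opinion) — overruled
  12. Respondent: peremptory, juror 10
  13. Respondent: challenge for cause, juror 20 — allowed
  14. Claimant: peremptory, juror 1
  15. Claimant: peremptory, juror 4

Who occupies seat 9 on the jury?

16

Removed: #1, #2, #4, #7, #10, #12, #13, #19, #20, #21, #25, #26. (#22 stays — for-cause denied.)
Seating in order: seats 1–9 → #3, #5, #6, #8, #9, #11, #14, #15, #16; alternates → #17.
So seat 9 is #16.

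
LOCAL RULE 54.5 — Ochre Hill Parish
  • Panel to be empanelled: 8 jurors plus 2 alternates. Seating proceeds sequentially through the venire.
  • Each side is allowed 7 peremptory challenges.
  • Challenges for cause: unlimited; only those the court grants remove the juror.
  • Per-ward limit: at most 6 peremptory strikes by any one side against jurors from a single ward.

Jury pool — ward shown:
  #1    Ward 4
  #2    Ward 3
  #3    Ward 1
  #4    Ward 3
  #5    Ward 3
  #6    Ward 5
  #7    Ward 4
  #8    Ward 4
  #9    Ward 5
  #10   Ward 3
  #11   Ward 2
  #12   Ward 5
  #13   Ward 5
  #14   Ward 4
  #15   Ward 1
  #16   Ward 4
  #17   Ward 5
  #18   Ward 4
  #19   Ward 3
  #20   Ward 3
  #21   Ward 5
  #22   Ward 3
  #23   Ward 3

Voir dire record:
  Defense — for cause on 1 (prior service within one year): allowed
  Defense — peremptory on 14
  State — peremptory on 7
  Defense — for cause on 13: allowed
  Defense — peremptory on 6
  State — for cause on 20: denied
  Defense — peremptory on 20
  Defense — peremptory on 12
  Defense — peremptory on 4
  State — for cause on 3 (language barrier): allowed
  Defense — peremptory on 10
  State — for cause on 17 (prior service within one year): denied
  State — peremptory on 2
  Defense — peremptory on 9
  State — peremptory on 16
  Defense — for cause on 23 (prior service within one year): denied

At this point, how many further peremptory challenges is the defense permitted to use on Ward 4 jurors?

0

Defense peremptories so far: #14, #6, #20, #12, #4, #10, #9 — 7 of 7 used, 0 left overall.
Against Ward 4: #14 — 1 used; per-ward cap 6 leaves 5.
Binding limit: min(0, 5) = 0.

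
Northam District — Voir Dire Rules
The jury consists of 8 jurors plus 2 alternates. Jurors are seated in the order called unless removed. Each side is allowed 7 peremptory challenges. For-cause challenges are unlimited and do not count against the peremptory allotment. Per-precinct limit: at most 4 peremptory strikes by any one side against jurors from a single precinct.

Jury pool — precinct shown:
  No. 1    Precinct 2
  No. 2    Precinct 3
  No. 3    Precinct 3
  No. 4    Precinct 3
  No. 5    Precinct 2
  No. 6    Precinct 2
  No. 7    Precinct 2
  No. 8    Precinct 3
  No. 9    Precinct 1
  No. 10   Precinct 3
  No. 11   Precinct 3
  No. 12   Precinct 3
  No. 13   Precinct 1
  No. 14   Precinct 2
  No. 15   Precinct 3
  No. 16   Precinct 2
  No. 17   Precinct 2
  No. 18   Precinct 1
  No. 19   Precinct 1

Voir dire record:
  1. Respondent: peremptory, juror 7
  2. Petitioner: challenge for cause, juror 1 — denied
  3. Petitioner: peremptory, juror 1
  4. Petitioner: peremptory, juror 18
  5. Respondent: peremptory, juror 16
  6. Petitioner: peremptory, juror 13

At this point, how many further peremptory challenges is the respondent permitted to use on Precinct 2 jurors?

2

Respondent peremptories so far: #7, #16 — 2 of 7 used, 5 left overall.
Against Precinct 2: #7, #16 — 2 used; per-precinct cap 4 leaves 2.
Binding limit: min(5, 2) = 2.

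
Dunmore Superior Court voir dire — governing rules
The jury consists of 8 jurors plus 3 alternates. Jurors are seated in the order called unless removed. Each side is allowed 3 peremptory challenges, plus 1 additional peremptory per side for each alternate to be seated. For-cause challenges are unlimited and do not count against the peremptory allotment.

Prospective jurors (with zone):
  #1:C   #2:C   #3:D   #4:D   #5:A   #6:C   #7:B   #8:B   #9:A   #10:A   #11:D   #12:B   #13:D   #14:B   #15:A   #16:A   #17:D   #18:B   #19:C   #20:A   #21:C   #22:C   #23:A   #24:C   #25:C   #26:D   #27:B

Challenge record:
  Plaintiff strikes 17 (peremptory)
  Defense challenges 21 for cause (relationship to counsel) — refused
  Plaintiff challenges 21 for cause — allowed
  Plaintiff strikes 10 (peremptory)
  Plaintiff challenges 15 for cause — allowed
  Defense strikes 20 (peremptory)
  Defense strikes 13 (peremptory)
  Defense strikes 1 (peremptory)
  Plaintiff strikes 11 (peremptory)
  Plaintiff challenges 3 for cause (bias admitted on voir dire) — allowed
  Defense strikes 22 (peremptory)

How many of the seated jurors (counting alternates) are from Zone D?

Removed: #1, #3, #10, #11, #13, #15, #17, #20, #21, #22.
Seated (11 incl. alternates): #2, #4, #5, #6, #7, #8, #9, #12, #14, #16, #18.
Of those, in Zone D: #4 → 1.

1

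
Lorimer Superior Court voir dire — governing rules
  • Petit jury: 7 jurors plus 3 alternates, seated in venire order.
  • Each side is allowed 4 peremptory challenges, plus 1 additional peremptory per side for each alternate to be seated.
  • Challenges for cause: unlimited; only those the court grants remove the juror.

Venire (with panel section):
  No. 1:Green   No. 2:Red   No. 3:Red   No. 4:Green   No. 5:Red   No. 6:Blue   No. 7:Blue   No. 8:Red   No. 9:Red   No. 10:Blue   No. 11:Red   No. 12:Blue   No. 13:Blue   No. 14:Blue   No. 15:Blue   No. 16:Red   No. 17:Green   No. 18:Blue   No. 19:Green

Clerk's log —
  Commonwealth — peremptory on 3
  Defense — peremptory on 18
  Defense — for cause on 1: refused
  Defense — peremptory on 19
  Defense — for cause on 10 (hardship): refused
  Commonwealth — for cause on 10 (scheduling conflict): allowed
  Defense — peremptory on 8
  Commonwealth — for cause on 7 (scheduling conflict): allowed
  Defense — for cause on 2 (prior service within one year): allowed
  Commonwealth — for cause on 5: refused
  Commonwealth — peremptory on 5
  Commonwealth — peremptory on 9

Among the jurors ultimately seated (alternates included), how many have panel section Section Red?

2

Removed: #2, #3, #5, #7, #8, #9, #10, #18, #19.
Seated (10 incl. alternates): #1, #4, #6, #11, #12, #13, #14, #15, #16, #17.
Of those, in Section Red: #11, #16 → 2.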